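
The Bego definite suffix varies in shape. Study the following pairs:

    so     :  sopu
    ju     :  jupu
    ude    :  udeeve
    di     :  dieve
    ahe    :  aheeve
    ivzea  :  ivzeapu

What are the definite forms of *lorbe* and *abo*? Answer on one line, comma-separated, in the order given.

Looking at the last vowel of each stem: -eve when the last vowel of the stem is a front vowel (*ude*, *di*, *ahe*); -pu when the last vowel of the stem is a back vowel (*so*, *ju*, *ivzea*).
Since the last vowel of *lorbe* is /e/ (a front vowel), it takes -eve, giving *lorbeeve*.
*abo*: last vowel = /o/, a back vowel → -pu → *abopu*.

lorbeeve, abopu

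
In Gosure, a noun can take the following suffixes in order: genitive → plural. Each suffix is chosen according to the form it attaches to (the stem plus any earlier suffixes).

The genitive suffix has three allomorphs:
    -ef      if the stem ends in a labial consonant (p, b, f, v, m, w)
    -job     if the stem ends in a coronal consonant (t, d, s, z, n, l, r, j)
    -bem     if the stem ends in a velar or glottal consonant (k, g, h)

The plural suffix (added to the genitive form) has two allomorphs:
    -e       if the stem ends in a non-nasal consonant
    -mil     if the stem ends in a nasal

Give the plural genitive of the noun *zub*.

zubefe

Since the final consonant of *zub* is /b/ (labial), it takes -ef, giving *zubef*.
The genitive form *zubef*: final consonant = /f/, non-nasal → -e → *zubefe*.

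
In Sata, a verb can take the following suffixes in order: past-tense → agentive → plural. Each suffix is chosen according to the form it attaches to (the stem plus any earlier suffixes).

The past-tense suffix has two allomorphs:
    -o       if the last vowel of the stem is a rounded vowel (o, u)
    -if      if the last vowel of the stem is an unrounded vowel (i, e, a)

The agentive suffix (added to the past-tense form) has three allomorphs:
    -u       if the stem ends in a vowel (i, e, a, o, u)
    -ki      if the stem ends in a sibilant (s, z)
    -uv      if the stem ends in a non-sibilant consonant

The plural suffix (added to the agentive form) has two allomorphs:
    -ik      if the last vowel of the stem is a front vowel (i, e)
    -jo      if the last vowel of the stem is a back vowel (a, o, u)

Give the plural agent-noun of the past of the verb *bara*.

baraifuvjo

The last vowel of *bara* is /a/, which is an unrounded vowel, so the past-tense suffix is -if, giving *baraif*.
The past-tense form *baraif*: final sound = /f/, a non-sibilant consonant → -uv → *baraifuv*.
The agentive form *baraifuv*: last vowel = /u/, a back vowel → -jo → *baraifuvjo*.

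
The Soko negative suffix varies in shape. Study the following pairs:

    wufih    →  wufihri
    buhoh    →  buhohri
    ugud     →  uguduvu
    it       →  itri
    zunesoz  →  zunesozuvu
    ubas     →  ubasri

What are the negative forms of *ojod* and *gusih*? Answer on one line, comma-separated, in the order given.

The alternation tracks the final consonant of the stem — -ri when the stem ends in a voiceless consonant (*wufih*, *buhoh*, *it*, *ubas*); -uvu when the stem ends in a voiced consonant (*ugud*, *zunesoz*).
*ojod* — final consonant /d/ (voiced) → -uvu → *ojoduvu*.
*gusih*: final consonant = /h/, voiceless → -ri → *gusihri*.

ojoduvu, gusihri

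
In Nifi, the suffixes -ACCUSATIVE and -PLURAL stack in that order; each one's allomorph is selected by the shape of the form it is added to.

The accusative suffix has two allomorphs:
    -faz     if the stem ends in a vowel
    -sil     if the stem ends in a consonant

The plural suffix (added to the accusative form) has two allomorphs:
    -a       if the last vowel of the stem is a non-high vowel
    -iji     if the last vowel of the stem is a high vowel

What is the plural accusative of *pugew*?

pugewsiliji

*pugew* — final sound /w/ (a consonant) → -sil → *pugewsil*.
The last vowel of the accusative form *pugewsil* is /i/, which is a high vowel, so the plural suffix is -iji, giving *pugewsiliji*.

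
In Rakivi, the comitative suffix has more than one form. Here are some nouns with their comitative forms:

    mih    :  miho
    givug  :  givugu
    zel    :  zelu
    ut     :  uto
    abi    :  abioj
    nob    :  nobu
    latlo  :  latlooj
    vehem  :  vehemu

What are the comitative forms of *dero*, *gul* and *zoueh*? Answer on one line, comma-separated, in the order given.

derooj, gulu, zoueho

The suffix is conditioned by the final sound: -o when the stem ends in a voiceless consonant (*mih*, *ut*); -u when the stem ends in a voiced consonant (*givug*, *zel*, *nob*, *vehem*); -oj when the stem ends in a vowel (*abi*, *latlo*).
*dero*: final sound = /o/, a vowel → -oj → *derooj*.
*gul* — final sound /l/ (a voiced consonant) → -u → *gulu*.
*zoueh* — final sound /h/ (a voiceless consonant) → -o → *zoueho*.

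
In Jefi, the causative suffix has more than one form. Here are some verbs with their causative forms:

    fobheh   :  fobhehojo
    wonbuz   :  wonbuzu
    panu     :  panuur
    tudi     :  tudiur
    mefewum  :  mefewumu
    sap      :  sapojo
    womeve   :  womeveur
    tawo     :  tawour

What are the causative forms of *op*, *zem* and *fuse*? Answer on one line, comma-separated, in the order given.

opojo, zemu, fuseur

The pattern is voicing of the final sound: -ojo when the stem ends in a voiceless consonant (*fobheh*, *sap*); -u when the stem ends in a voiced consonant (*wonbuz*, *mefewum*); -ur when the stem ends in a vowel (*panu*, *tudi*, *womeve*, *tawo*).
The final sound of *op* is /p/, which is a voiceless consonant, so the suffix is -ojo, giving *opojo*.
Since the final sound of *zem* is /m/ (a voiced consonant), it takes -u, giving *zemu*.
The final sound of *fuse* is /e/, which is a vowel, so the suffix is -ur, giving *fuseur*.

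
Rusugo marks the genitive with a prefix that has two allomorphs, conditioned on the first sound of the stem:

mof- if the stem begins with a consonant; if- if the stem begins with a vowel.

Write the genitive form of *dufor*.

mofdufor

The first sound of *dufor* is /d/, which is a consonant, so the prefix is mof-, giving *mofdufor*.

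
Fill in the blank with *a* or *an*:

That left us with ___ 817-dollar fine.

The indefinite article is chosen by the initial *sound* of the following word, not its spelling.
The number *817* is spoken "eight hundred …", beginning with /eɪt/ — a vowel sound.
So the article is *an*: That left us with an 817-dollar fine.

an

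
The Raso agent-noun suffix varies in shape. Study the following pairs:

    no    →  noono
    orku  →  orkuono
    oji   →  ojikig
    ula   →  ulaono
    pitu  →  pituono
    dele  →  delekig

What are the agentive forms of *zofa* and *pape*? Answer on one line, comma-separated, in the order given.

Looking at the last vowel of each stem: -kig when the last vowel of the stem is a front vowel (*oji*, *dele*); -ono when the last vowel of the stem is a back vowel (*no*, *orku*, *ula*, *pitu*).
Since the last vowel of *zofa* is /a/ (a back vowel), it takes -ono, giving *zofaono*.
*pape*: last vowel = /e/, a front vowel → -kig → *papekig*.

zofaono, papekig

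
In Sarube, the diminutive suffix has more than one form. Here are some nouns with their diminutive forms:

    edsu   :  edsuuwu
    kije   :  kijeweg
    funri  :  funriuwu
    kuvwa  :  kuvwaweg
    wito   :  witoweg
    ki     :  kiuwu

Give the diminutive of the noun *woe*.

The pattern is height harmony: -uwu when the last vowel of the stem is a high vowel (*edsu*, *funri*, *ki*); -weg when the last vowel of the stem is a non-high vowel (*kije*, *kuvwa*, *wito*).
*woe*: last vowel = /e/, a non-high vowel → -weg → *woeweg*.

woeweg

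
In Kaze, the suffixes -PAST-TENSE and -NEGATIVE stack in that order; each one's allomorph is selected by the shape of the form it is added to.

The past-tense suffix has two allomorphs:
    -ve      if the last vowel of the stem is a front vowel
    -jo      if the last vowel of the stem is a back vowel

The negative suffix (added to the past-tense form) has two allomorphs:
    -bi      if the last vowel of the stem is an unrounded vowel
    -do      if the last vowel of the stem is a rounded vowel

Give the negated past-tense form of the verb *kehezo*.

*kehezo* — last vowel /o/ (a back vowel) → -jo → *kehezojo*.
The last vowel of the past-tense form *kehezojo* is /o/, which is a rounded vowel, so the negative suffix is -do, giving *kehezojodo*.

kehezojodo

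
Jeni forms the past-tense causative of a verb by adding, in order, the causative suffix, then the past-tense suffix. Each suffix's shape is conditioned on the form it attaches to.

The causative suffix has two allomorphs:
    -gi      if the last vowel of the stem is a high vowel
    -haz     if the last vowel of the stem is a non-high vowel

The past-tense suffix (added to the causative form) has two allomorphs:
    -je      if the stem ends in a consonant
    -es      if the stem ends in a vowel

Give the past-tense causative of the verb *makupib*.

makupibgies

The last vowel of *makupib* is /i/, which is a high vowel, so the causative suffix is -gi, giving *makupibgi*.
Since the final sound of the causative form *makupibgi* is /i/ (a vowel), it takes -es, giving *makupibgies*.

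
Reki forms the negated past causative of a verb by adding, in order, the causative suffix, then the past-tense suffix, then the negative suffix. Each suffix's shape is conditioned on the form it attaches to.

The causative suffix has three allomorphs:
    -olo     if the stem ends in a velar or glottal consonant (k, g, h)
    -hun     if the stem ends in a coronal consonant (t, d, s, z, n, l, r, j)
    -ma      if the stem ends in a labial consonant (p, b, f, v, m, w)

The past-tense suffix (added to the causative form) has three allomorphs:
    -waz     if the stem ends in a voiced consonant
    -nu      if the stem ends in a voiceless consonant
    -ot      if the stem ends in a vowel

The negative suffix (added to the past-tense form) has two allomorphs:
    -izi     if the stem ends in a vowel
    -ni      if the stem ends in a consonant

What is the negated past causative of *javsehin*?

Since the final consonant of *javsehin* is /n/ (coronal), it takes -hun, giving *javsehinhun*.
The causative form *javsehinhun* — final sound /n/ (a voiced consonant) → -waz → *javsehinhunwaz*.
The final sound of the past-tense form *javsehinhunwaz* is /z/, which is a consonant, so the negative suffix is -ni, giving *javsehinhunwazni*.

javsehinhunwazni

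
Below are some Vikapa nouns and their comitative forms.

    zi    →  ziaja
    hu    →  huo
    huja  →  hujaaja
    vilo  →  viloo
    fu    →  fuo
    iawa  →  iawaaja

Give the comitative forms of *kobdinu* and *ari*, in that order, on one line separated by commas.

The alternation tracks the last vowel of the stem — -o when the last vowel of the stem is a rounded vowel (*hu*, *vilo*, *fu*); -aja when the last vowel of the stem is an unrounded vowel (*zi*, *huja*, *iawa*).
*kobdinu* — last vowel /u/ (a rounded vowel) → -o → *kobdinuo*.
*ari*: last vowel = /i/, an unrounded vowel → -aja → *ariaja*.

kobdinuo, ariaja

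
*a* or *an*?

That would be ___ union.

The indefinite article is chosen by the initial *sound* of the following word, not its spelling.
*union* begins with the sound /juː/ (u pronounced /juː/) — a consonant sound.
So the article is *a*: That would be a union.

a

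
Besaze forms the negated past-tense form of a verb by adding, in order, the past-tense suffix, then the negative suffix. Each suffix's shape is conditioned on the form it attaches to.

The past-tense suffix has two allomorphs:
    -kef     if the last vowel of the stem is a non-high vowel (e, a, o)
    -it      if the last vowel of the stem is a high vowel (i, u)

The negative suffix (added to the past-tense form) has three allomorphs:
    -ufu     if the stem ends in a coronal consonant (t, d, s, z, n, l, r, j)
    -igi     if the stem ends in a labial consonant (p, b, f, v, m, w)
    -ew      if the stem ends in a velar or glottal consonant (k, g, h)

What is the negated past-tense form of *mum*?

mumitufu

*mum*: last vowel = /u/, a high vowel → -it → *mumit*.
The past-tense form *mumit*: final consonant = /t/, coronal → -ufu → *mumitufu*.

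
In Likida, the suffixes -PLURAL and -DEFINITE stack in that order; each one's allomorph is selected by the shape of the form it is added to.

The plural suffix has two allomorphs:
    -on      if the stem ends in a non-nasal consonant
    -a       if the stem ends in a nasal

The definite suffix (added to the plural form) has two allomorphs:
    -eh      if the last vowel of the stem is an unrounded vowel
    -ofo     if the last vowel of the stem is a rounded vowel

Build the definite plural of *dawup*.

dawuponofo

The final consonant of *dawup* is /p/, which is non-nasal, so the plural suffix is -on, giving *dawupon*.
The plural form *dawupon* — last vowel /o/ (a rounded vowel) → -ofo → *dawuponofo*.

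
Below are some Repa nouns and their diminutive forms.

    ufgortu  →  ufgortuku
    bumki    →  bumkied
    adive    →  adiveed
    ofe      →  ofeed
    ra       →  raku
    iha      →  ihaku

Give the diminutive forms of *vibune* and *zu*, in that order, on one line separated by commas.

vibuneed, zuku

The pattern is front/back vowel harmony: -ed when the last vowel of the stem is a front vowel (*bumki*, *adive*, *ofe*); -ku when the last vowel of the stem is a back vowel (*ufgortu*, *ra*, *iha*).
*vibune* — last vowel /e/ (a front vowel) → -ed → *vibuneed*.
*zu* — last vowel /u/ (a back vowel) → -ku → *zuku*.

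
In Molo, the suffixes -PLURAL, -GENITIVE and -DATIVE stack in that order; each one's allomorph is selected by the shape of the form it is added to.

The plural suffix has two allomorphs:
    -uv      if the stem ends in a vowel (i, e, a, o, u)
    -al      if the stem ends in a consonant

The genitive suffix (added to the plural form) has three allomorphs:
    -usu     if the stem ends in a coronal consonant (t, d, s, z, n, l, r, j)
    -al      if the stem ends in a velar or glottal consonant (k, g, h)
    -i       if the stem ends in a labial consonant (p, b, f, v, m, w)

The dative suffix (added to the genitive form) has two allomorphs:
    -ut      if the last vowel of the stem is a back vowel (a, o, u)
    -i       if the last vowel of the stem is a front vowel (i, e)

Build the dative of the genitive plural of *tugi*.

*tugi* — final sound /i/ (a vowel) → -uv → *tugiuv*.
The plural form *tugiuv* — final consonant /v/ (labial) → -i → *tugiuvi*.
Since the last vowel of the genitive form *tugiuvi* is /i/ (a front vowel), it takes -i, giving *tugiuvii*.

tugiuvii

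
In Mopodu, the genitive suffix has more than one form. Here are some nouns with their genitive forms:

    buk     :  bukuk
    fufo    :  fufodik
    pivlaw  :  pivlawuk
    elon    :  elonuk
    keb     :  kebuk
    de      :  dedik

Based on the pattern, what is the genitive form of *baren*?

The pattern is consonant vs. vowel: -uk when the stem ends in a consonant (*buk*, *pivlaw*, *elon*, *keb*); -dik when the stem ends in a vowel (*fufo*, *de*).
*baren*: final sound = /n/, a consonant → -uk → *barenuk*.

barenuk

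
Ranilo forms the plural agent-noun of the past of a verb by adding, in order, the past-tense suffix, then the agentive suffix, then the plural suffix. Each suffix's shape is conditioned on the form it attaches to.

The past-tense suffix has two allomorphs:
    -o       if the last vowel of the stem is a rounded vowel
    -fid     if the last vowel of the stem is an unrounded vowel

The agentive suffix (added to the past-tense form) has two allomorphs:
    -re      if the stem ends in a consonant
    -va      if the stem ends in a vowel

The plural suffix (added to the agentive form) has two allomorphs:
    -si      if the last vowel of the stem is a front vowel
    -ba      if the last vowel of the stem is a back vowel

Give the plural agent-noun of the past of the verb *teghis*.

teghisfidresi

*teghis* — last vowel /i/ (an unrounded vowel) → -fid → *teghisfid*.
The past-tense form *teghisfid* — final sound /d/ (a consonant) → -re → *teghisfidre*.
Since the last vowel of the agentive form *teghisfidre* is /e/ (a front vowel), it takes -si, giving *teghisfidresi*.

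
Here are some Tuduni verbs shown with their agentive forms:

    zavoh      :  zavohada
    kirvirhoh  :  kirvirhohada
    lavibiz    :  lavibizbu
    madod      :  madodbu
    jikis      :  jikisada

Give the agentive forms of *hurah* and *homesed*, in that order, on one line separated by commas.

The alternation tracks the final consonant of the stem — -ada when the stem ends in a voiceless consonant (*zavoh*, *kirvirhoh*, *jikis*); -bu when the stem ends in a voiced consonant (*lavibiz*, *madod*).
*hurah*: final consonant = /h/, voiceless → -ada → *hurahada*.
Since the final consonant of *homesed* is /d/ (voiced), it takes -bu, giving *homesedbu*.

hurahada, homesedbu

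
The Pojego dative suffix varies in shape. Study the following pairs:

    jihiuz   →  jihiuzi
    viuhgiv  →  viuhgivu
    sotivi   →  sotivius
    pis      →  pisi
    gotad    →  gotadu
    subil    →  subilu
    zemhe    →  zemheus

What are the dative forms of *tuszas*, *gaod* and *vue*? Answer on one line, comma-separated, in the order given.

tuszasi, gaodu, vueus

The pattern is sibilance of the final sound: -i when the stem ends in a sibilant (*jihiuz*, *pis*); -u when the stem ends in a non-sibilant consonant (*viuhgiv*, *gotad*, *subil*); -us when the stem ends in a vowel (*sotivi*, *zemhe*).
*tuszas*: final sound = /s/, a sibilant → -i → *tuszasi*.
*gaod* — final sound /d/ (a non-sibilant consonant) → -u → *gaodu*.
*vue* — final sound /e/ (a vowel) → -us → *vueus*.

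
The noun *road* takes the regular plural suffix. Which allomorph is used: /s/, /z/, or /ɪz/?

/z/

The stem *road* ends in a voiced non-sibilant sound.
The plural suffix surfaces as /ɪz/ after sibilants, /s/ after other voiceless consonants, and /z/ after other voiced sounds.
So the plural -s on *road* is pronounced /z/.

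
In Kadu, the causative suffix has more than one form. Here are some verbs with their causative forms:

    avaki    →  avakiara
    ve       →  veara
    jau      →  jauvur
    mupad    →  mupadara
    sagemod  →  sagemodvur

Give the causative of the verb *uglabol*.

uglabolvur

The pattern is rounding harmony: -vur when the last vowel of the stem is a rounded vowel (*jau*, *sagemod*); -ara when the last vowel of the stem is an unrounded vowel (*avaki*, *ve*, *mupad*).
Since the last vowel of *uglabol* is /o/ (a rounded vowel), it takes -vur, giving *uglabolvur*.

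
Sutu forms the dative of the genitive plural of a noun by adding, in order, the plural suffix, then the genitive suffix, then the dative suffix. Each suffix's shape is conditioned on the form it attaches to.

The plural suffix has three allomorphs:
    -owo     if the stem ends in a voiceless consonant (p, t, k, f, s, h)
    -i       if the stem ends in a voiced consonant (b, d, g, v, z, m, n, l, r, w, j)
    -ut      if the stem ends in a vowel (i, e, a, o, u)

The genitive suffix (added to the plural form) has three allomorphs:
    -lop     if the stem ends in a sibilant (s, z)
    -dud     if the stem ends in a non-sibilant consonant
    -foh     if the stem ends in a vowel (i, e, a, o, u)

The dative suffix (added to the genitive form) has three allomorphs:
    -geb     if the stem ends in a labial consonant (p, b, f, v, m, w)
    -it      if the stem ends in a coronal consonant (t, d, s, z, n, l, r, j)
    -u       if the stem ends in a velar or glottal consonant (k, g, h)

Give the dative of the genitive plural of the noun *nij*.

nijifohu

Since the final sound of *nij* is /j/ (a voiced consonant), it takes -i, giving *niji*.
The plural form *niji* — final sound /i/ (a vowel) → -foh → *nijifoh*.
The genitive form *nijifoh*: final consonant = /h/, velar/glottal → -u → *nijifohu*.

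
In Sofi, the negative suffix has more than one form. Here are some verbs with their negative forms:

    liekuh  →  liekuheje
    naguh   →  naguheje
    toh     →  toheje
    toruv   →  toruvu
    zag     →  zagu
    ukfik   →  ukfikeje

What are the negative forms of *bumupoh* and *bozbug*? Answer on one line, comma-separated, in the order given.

The alternation tracks the final consonant of the stem — -eje when the stem ends in a voiceless consonant (*liekuh*, *naguh*, *toh*, *ukfik*); -u when the stem ends in a voiced consonant (*toruv*, *zag*).
*bumupoh* — final consonant /h/ (voiceless) → -eje → *bumupoheje*.
*bozbug* — final consonant /g/ (voiced) → -u → *bozbugu*.

bumupoheje, bozbugu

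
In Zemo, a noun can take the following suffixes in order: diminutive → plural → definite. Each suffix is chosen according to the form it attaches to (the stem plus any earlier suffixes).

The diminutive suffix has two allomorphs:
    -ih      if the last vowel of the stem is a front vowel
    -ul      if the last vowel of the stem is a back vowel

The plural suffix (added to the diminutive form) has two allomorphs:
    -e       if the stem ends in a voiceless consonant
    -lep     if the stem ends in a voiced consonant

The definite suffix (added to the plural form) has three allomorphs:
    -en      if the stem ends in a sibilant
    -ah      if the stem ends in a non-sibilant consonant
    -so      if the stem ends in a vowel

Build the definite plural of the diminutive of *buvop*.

The last vowel of *buvop* is /o/, which is a back vowel, so the diminutive suffix is -ul, giving *buvopul*.
The final consonant of the diminutive form *buvopul* is /l/, which is voiced, so the plural suffix is -lep, giving *buvopullep*.
The final sound of the plural form *buvopullep* is /p/, which is a non-sibilant consonant, so the definite suffix is -ah, giving *buvopullepah*.

buvopullepah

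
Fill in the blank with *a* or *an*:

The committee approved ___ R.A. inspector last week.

The indefinite article is chosen by the initial *sound* of the following word, not its spelling.
The initialism *R.A.* is read letter by letter; the first letter, R, is pronounced /ɑr/, which begins with a vowel sound.
So the article is *an*: The committee approved an R.A. inspector last week.

an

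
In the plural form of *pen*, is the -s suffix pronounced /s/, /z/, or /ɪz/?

The stem *pen* ends in a voiced non-sibilant sound.
The plural suffix surfaces as /ɪz/ after sibilants, /s/ after other voiceless consonants, and /z/ after other voiced sounds.
So the plural -s on *pen* is pronounced /z/.

/z/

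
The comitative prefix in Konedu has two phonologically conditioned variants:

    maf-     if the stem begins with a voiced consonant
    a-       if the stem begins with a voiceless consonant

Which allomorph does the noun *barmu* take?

*barmu*: first consonant = /b/, voiced → maf-.

maf-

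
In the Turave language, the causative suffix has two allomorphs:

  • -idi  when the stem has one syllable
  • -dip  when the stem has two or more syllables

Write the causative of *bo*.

boidi

With one syllable, *bo* takes -idi → *boidi*.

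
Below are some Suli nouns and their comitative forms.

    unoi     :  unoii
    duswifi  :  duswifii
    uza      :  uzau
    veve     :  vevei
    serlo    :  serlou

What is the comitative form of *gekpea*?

gekpeau

Looking at the last vowel of each stem: -i when the last vowel of the stem is a front vowel (*unoi*, *duswifi*, *veve*); -u when the last vowel of the stem is a back vowel (*uza*, *serlo*).
Since the last vowel of *gekpea* is /a/ (a back vowel), it takes -u, giving *gekpeau*.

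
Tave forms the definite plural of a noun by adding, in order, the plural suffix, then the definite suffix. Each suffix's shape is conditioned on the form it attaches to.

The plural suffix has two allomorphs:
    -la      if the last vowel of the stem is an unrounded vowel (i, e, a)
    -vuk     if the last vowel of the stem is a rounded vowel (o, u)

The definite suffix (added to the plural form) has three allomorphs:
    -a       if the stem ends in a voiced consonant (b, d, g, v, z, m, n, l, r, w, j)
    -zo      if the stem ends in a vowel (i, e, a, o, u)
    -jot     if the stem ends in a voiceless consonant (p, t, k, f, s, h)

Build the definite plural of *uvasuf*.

uvasufvukjot

Since the last vowel of *uvasuf* is /u/ (a rounded vowel), it takes -vuk, giving *uvasufvuk*.
The plural form *uvasufvuk* — final sound /k/ (a voiceless consonant) → -jot → *uvasufvukjot*.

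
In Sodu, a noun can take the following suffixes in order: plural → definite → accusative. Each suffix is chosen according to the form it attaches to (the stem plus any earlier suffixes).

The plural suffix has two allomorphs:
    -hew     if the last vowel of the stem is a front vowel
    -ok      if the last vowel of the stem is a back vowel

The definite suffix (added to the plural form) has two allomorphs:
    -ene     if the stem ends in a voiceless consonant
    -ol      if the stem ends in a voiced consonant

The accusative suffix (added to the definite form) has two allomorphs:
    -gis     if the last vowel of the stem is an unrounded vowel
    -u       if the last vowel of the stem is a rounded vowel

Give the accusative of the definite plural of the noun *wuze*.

Since the last vowel of *wuze* is /e/ (a front vowel), it takes -hew, giving *wuzehew*.
The final consonant of the plural form *wuzehew* is /w/, which is voiced, so the definite suffix is -ol, giving *wuzehewol*.
Since the last vowel of the definite form *wuzehewol* is /o/ (a rounded vowel), it takes -u, giving *wuzehewolu*.

wuzehewolu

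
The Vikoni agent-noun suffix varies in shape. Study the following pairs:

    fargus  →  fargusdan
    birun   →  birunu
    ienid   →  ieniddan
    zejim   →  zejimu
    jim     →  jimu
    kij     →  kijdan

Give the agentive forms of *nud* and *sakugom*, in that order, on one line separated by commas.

The alternation tracks the final consonant of the stem — -u when the stem ends in a nasal (*birun*, *zejim*, *jim*); -dan when the stem ends in a non-nasal consonant (*fargus*, *ienid*, *kij*).
*nud* — final consonant /d/ (non-nasal) → -dan → *nuddan*.
*sakugom* — final consonant /m/ (a nasal) → -u → *sakugomu*.

nuddan, sakugomu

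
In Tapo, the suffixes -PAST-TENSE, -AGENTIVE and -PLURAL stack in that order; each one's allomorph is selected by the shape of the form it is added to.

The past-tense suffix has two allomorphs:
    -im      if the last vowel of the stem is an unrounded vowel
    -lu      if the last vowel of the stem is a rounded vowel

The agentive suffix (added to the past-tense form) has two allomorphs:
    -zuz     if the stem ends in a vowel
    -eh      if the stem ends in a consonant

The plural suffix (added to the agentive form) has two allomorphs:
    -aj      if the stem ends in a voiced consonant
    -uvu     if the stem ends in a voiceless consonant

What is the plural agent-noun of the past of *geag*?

geagimehuvu

The last vowel of *geag* is /a/, which is an unrounded vowel, so the past-tense suffix is -im, giving *geagim*.
The final sound of the past-tense form *geagim* is /m/, which is a consonant, so the agentive suffix is -eh, giving *geagimeh*.
Since the final consonant of the agentive form *geagimeh* is /h/ (voiceless), it takes -uvu, giving *geagimehuvu*.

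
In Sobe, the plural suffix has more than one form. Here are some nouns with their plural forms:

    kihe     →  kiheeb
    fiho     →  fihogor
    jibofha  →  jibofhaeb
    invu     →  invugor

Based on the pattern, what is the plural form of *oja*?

ojaeb

The alternation tracks the last vowel of the stem — -gor when the last vowel of the stem is a rounded vowel (*fiho*, *invu*); -eb when the last vowel of the stem is an unrounded vowel (*kihe*, *jibofha*).
The last vowel of *oja* is /a/, which is an unrounded vowel, so the suffix is -eb, giving *ojaeb*.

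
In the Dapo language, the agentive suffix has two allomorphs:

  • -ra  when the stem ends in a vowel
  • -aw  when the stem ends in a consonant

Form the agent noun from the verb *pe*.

The final sound of *pe* is /e/, which is a vowel, so the suffix is -ra, giving *pera*.

pera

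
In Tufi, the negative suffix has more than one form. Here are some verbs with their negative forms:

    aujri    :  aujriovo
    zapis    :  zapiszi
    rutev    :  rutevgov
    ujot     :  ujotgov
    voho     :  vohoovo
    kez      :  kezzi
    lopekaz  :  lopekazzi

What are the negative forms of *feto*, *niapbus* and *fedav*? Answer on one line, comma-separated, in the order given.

The suffix is conditioned by the final sound: -zi when the stem ends in a sibilant (*zapis*, *kez*, *lopekaz*); -gov when the stem ends in a non-sibilant consonant (*rutev*, *ujot*); -ovo when the stem ends in a vowel (*aujri*, *voho*).
Since the final sound of *feto* is /o/ (a vowel), it takes -ovo, giving *fetoovo*.
The final sound of *niapbus* is /s/, which is a sibilant, so the suffix is -zi, giving *niapbuszi*.
Since the final sound of *fedav* is /v/ (a non-sibilant consonant), it takes -gov, giving *fedavgov*.

fetoovo, niapbuszi, fedavgov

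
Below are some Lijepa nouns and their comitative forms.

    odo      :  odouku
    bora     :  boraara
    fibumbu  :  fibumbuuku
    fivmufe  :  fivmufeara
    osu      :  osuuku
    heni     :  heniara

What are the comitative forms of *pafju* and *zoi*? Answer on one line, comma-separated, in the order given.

pafjuuku, zoiara

The suffix is conditioned by the last vowel: -uku when the last vowel of the stem is a rounded vowel (*odo*, *fibumbu*, *osu*); -ara when the last vowel of the stem is an unrounded vowel (*bora*, *fivmufe*, *heni*).
*pafju* — last vowel /u/ (a rounded vowel) → -uku → *pafjuuku*.
*zoi* — last vowel /i/ (an unrounded vowel) → -ara → *zoiara*.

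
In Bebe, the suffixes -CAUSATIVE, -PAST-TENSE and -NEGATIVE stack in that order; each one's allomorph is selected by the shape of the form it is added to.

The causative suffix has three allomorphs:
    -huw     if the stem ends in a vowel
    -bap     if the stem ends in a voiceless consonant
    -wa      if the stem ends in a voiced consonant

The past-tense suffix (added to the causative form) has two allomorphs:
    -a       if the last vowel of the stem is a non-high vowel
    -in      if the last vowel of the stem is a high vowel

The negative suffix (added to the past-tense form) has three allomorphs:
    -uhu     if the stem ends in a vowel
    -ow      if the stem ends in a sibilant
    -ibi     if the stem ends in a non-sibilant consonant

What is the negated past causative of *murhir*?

murhirwaauhu

*murhir* — final sound /r/ (a voiced consonant) → -wa → *murhirwa*.
The last vowel of the causative form *murhirwa* is /a/, which is a non-high vowel, so the past-tense suffix is -a, giving *murhirwaa*.
The past-tense form *murhirwaa*: final sound = /a/, a vowel → -uhu → *murhirwaauhu*.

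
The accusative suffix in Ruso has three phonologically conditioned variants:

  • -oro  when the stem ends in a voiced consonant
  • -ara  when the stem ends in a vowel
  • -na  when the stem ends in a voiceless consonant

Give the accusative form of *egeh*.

The final sound of *egeh* is /h/, which is a voiceless consonant, so the suffix is -na, giving *egehna*.

egehna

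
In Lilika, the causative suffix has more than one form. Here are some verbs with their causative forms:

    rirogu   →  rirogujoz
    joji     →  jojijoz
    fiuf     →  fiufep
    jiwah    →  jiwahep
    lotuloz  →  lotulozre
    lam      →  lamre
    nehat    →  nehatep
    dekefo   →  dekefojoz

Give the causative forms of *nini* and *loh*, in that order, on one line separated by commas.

ninijoz, lohep

The alternation tracks the final sound of the stem — -ep when the stem ends in a voiceless consonant (*fiuf*, *jiwah*, *nehat*); -re when the stem ends in a voiced consonant (*lotuloz*, *lam*); -joz when the stem ends in a vowel (*rirogu*, *joji*, *dekefo*).
*nini* — final sound /i/ (a vowel) → -joz → *ninijoz*.
*loh* — final sound /h/ (a voiceless consonant) → -ep → *lohep*.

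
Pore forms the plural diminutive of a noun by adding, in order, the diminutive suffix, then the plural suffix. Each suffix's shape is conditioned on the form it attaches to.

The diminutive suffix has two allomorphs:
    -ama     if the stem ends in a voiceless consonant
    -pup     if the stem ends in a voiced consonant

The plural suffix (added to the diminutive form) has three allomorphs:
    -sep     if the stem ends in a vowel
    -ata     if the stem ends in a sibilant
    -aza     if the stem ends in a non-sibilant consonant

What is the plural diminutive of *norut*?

norutamasep

*norut* — final consonant /t/ (voiceless) → -ama → *norutama*.
The diminutive form *norutama*: final sound = /a/, a vowel → -sep → *norutamasep*.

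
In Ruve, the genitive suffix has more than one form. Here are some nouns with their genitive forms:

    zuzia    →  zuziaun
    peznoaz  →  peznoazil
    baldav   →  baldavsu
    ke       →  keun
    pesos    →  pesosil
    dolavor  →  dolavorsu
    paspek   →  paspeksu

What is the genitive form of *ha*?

The alternation tracks the final sound of the stem — -il when the stem ends in a sibilant (*peznoaz*, *pesos*); -su when the stem ends in a non-sibilant consonant (*baldav*, *dolavor*, *paspek*); -un when the stem ends in a vowel (*zuzia*, *ke*).
Since the final sound of *ha* is /a/ (a vowel), it takes -un, giving *haun*.

haun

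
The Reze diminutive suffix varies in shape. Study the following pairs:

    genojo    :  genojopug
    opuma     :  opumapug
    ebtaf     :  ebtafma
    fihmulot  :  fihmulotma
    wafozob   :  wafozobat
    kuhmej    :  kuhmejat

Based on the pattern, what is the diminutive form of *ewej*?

Looking at the final sound of each stem: -ma when the stem ends in a voiceless consonant (*ebtaf*, *fihmulot*); -at when the stem ends in a voiced consonant (*wafozob*, *kuhmej*); -pug when the stem ends in a vowel (*genojo*, *opuma*).
*ewej*: final sound = /j/, a voiced consonant → -at → *ewejat*.

ewejat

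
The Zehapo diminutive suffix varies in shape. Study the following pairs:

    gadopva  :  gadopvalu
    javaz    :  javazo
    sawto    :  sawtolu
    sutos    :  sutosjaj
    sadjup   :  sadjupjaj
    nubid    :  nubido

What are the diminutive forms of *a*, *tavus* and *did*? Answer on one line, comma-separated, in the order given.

The suffix is conditioned by the final sound: -jaj when the stem ends in a voiceless consonant (*sutos*, *sadjup*); -o when the stem ends in a voiced consonant (*javaz*, *nubid*); -lu when the stem ends in a vowel (*gadopva*, *sawto*).
*a*: final sound = /a/, a vowel → -lu → *alu*.
*tavus*: final sound = /s/, a voiceless consonant → -jaj → *tavusjaj*.
*did*: final sound = /d/, a voiced consonant → -o → *dido*.

alu, tavusjaj, dido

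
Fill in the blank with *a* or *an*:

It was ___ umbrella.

The indefinite article is chosen by the initial *sound* of the following word, not its spelling.
*umbrella* begins with the sound /ʌ/ (u pronounced /ʌ/) — a vowel sound.
So the article is *an*: It was an umbrella.

an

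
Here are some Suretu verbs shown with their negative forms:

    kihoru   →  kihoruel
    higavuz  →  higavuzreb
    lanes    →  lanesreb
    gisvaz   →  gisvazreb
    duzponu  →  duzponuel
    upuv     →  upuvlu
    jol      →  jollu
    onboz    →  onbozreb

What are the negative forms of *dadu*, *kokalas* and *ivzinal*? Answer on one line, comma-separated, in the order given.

The suffix is conditioned by the final sound: -reb when the stem ends in a sibilant (*higavuz*, *lanes*, *gisvaz*, *onboz*); -lu when the stem ends in a non-sibilant consonant (*upuv*, *jol*); -el when the stem ends in a vowel (*kihoru*, *duzponu*).
The final sound of *dadu* is /u/, which is a vowel, so the suffix is -el, giving *daduel*.
The final sound of *kokalas* is /s/, which is a sibilant, so the suffix is -reb, giving *kokalasreb*.
Since the final sound of *ivzinal* is /l/ (a non-sibilant consonant), it takes -lu, giving *ivzinallu*.

daduel, kokalasreb, ivzinallu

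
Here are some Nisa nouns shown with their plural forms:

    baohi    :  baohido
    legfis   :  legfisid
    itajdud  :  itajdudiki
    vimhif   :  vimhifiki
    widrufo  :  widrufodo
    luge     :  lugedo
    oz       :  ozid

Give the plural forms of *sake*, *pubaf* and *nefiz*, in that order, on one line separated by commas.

The suffix is conditioned by the final sound: -id when the stem ends in a sibilant (*legfis*, *oz*); -iki when the stem ends in a non-sibilant consonant (*itajdud*, *vimhif*); -do when the stem ends in a vowel (*baohi*, *widrufo*, *luge*).
*sake* — final sound /e/ (a vowel) → -do → *sakedo*.
The final sound of *pubaf* is /f/, which is a non-sibilant consonant, so the suffix is -iki, giving *pubafiki*.
*nefiz* — final sound /z/ (a sibilant) → -id → *nefizid*.

sakedo, pubafiki, nefizid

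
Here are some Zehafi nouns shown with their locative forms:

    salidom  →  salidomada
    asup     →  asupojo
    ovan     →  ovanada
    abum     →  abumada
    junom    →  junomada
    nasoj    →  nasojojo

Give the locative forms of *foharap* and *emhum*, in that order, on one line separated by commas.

foharapojo, emhumada

Looking at the final consonant of each stem: -ada when the stem ends in a nasal (*salidom*, *ovan*, *abum*, *junom*); -ojo when the stem ends in a non-nasal consonant (*asup*, *nasoj*).
*foharap*: final consonant = /p/, non-nasal → -ojo → *foharapojo*.
*emhum* — final consonant /m/ (a nasal) → -ada → *emhumada*.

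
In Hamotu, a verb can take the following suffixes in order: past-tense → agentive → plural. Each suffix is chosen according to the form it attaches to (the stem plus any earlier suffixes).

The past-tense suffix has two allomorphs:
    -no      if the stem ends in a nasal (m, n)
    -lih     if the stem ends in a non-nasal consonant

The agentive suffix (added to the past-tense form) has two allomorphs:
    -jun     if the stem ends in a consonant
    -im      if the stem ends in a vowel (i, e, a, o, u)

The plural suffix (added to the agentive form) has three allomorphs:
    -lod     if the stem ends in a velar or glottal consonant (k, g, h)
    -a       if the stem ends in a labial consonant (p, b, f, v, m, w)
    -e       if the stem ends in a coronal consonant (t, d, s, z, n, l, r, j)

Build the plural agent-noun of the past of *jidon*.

jidonnoima

*jidon*: final consonant = /n/, a nasal → -no → *jidonno*.
The final sound of the past-tense form *jidonno* is /o/, which is a vowel, so the agentive suffix is -im, giving *jidonnoim*.
The agentive form *jidonnoim*: final consonant = /m/, labial → -a → *jidonnoima*.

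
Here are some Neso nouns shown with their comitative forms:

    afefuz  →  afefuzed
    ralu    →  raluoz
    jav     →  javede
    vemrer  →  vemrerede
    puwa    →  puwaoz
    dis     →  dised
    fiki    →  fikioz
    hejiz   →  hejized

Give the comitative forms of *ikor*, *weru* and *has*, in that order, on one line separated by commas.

The suffix is conditioned by the final sound: -ed when the stem ends in a sibilant (*afefuz*, *dis*, *hejiz*); -ede when the stem ends in a non-sibilant consonant (*jav*, *vemrer*); -oz when the stem ends in a vowel (*ralu*, *puwa*, *fiki*).
Since the final sound of *ikor* is /r/ (a non-sibilant consonant), it takes -ede, giving *ikorede*.
Since the final sound of *weru* is /u/ (a vowel), it takes -oz, giving *weruoz*.
*has*: final sound = /s/, a sibilant → -ed → *hased*.

ikorede, weruoz, hased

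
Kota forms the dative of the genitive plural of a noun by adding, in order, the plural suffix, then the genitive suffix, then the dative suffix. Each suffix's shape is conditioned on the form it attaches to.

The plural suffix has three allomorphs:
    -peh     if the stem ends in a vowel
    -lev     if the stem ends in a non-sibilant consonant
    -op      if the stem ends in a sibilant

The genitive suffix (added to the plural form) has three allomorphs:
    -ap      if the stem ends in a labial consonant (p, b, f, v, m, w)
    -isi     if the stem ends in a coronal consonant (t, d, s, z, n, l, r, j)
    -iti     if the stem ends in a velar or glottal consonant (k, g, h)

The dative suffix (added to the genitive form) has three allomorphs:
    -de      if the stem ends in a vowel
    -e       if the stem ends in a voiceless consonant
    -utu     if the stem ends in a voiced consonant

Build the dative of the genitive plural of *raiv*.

*raiv*: final sound = /v/, a non-sibilant consonant → -lev → *raivlev*.
Since the final consonant of the plural form *raivlev* is /v/ (labial), it takes -ap, giving *raivlevap*.
The final sound of the genitive form *raivlevap* is /p/, which is a voiceless consonant, so the dative suffix is -e, giving *raivlevape*.

raivlevape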